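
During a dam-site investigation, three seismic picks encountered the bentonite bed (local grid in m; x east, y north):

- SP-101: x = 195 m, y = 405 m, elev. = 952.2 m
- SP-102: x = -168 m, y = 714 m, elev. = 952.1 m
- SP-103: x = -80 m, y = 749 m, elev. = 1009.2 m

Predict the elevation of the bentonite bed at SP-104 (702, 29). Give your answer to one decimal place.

981.2 m

Let the plane be z = a·x + b·y + c.
SP-102−SP-101: −363a + 309b = −0.1;  SP-103−SP-101: −275a + 344b = 57.
Solving gives a = 0.44232, b = 0.51930.
Then c = 952.2 − a·195 − b·405 = 655.63.
At (702, 29): z = 310.5 + 15.1 + 655.63 = 981.2 m.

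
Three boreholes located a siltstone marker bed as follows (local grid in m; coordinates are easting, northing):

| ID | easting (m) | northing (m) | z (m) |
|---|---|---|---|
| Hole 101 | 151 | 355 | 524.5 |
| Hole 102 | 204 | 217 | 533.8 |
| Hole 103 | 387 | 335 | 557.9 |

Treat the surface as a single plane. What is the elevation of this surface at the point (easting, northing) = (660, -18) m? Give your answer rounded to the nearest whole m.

Two edge vectors: Hole 101→Hole 102 = (53, -138, 9.3), Hole 101→Hole 103 = (236, -20, 33.4).
Normal n = (Hole 101→Hole 102) × (Hole 101→Hole 103) = (-4423.2, 424.6, 31508).
So ∂z/∂easting = −n_x/n_z = 0.14038 and ∂z/∂northing = −n_y/n_z = −0.01348.
Intercept c from Hole 101: 524.5 − 21.20 + 4.78 = 508.09.
At (660, -18): z = 92.7 + 0.2 + 508.09 = 601.0 m.

601 m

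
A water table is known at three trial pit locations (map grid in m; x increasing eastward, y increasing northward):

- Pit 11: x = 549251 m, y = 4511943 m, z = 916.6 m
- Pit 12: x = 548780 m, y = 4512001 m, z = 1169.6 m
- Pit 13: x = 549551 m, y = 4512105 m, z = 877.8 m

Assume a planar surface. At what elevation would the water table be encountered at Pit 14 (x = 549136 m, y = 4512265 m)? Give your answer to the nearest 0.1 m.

1167.7 m

Let the plane be z = a·x + b·y + c.
Pit 12−Pit 11: −471a + 58b = 253;  Pit 13−Pit 11: 300a + 162b = −38.8.
Solving gives a = −0.461424516, b = 0.614983672.
Then c = 916.6 − a·549251 − b·4511943 = −2520416.80.
At (549136, 4512265): z = −253384.8 + 2774969.3 − 2520416.80 = 1167.7 m.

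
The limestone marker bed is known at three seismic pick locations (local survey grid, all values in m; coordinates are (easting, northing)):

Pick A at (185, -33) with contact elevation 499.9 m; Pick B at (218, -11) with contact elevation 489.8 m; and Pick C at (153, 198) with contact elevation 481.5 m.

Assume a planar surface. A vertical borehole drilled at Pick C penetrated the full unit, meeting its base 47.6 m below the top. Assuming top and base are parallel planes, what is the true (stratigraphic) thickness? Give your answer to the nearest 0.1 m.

46.1 m

Let the plane be z = a·E + b·N + c.
Pick B−Pick A: 33a + 22b = −10.1;  Pick C−Pick A: −32a + 231b = −18.4.
Solving gives a = −0.23157, b = −0.11173.
|∇z| = √(a²+b²) = 0.25712, so dip δ = arctan(0.25712) = 14.42°.
True thickness = vertical thickness × cos δ = 47.6 × cos 14.42° = 46.1 m.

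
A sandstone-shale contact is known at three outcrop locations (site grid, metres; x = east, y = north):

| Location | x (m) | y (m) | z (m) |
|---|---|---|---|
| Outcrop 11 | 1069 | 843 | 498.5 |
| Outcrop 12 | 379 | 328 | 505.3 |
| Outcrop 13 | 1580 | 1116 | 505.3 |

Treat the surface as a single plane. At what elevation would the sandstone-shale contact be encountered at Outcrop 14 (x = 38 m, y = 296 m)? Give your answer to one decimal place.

Two edge vectors: Outcrop 11→Outcrop 12 = (-690, -515, 6.8), Outcrop 11→Outcrop 13 = (511, 273, 6.8).
Normal n = (Outcrop 11→Outcrop 12) × (Outcrop 11→Outcrop 13) = (-5358.4, 8166.8, 74795).
So ∂z/∂x = −n_x/n_z = 0.071641 and ∂z/∂y = −n_y/n_z = −0.109189.
Intercept c from Outcrop 11: 498.5 − 76.58 + 92.05 = 513.96.
At (38, 296): z = 2.7 − 32.3 + 513.96 = 484.4 m.

484.4 m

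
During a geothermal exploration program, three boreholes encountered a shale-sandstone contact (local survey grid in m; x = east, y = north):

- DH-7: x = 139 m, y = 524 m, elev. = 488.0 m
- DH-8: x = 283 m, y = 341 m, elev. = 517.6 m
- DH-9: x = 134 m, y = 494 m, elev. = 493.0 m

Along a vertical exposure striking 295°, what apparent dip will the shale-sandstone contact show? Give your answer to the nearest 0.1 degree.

Let the plane be z = a·x + b·y + c.
DH-8−DH-7: 144a − 183b = 29.6;  DH-9−DH-7: −5a − 30b = 5.
Solving gives a = −0.00516, b = −0.16581.
Unit vector along 295° is (sin 295°, cos 295°) = (-0.9063, 0.4226).
Slope in that direction = a·(-0.9063) + b·(0.4226) = −0.06540.
Apparent dip = arctan|0.06540| = 3.7° (true dip is 9.4°, so apparent ≤ true as expected).

3.7°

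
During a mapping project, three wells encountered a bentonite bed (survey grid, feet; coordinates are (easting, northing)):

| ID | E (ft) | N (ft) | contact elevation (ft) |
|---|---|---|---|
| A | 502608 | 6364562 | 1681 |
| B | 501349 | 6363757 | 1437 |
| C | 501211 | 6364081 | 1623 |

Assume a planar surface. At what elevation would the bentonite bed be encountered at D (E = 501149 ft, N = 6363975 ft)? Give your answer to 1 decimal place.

Two edge vectors: A→B = (-1259, -805, -244), A→C = (-1397, -481, -58).
Normal n = (A→B) × (A→C) = (-70674, 267846, -519006).
So ∂z/∂E = −n_x/n_z = −0.136171836 and ∂z/∂N = −n_y/n_z = 0.516074959.
Intercept c from A: 1681 + 68441.05 − 3284591.07 = −3214469.02.
At (501149, 6363975): z = −68242.4 + 3284288.1 − 3214469.02 = 1576.7 ft.

1576.7 ft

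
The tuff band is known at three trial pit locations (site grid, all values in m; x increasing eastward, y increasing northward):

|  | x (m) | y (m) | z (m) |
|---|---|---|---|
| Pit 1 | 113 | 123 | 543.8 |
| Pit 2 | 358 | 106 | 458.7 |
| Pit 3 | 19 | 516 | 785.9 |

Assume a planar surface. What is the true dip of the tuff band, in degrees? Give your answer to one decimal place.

32.0°

Two edge vectors: Pit 1→Pit 2 = (245, -17, -85.1), Pit 1→Pit 3 = (-94, 393, 242.1).
Normal n = (Pit 1→Pit 2) × (Pit 1→Pit 3) = (29328.6, -51315.1, 94687).
So ∂z/∂x = −n_x/n_z = −0.30974 and ∂z/∂y = −n_y/n_z = 0.54194.
Gradient magnitude |∇z| = √(a² + b²) = √(0.09594 + 0.29370) = 0.62421.
True dip = arctan(0.62421) = 32.0°, dipping toward SSE (azimuth ≈ 150°).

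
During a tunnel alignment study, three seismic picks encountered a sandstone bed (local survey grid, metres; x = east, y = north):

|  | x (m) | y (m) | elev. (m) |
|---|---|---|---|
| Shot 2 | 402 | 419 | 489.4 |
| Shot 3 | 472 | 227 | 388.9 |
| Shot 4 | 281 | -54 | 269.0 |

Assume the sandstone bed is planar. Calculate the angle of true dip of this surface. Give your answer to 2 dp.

Let the plane be z = a·x + b·y + c.
Shot 3−Shot 2: 70a − 192b = −100.5;  Shot 4−Shot 2: −121a − 473b = −220.4.
Solving gives a = −0.09264, b = 0.48966.
Gradient magnitude |∇z| = √(a² + b²) = √(0.00858 + 0.23977) = 0.49835.
True dip = arctan(0.49835) = 26.49°, dipping toward S (azimuth ≈ 169°).

26.49°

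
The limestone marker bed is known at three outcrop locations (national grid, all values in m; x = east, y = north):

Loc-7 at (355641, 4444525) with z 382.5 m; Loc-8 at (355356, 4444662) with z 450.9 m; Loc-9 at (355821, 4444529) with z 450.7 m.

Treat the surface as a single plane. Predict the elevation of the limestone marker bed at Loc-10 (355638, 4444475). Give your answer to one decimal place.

Let the plane be z = a·x + b·y + c.
Loc-8−Loc-7: −285a + 137b = 68.4;  Loc-9−Loc-7: 180a + 4b = 68.2.
Solving gives a = 0.351542636, b = 1.230581395.
Then c = 382.5 − a·355641 − b·4444525 = −5593990.25.
At (355638, 4444475): z = 125021.9 + 5469288.2 − 5593990.25 = 319.9 m.

319.9 m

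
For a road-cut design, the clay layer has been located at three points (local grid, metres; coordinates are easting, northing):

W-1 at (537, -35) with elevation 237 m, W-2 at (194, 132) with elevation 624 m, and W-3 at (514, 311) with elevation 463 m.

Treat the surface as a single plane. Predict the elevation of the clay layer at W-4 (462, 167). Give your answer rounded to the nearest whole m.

421 m

Two edge vectors: W-1→W-2 = (-343, 167, 387), W-1→W-3 = (-23, 346, 226).
Normal n = (W-1→W-2) × (W-1→W-3) = (-96160, 68617, -114837).
So ∂z/∂easting = −n_x/n_z = −0.83736 and ∂z/∂northing = −n_y/n_z = 0.59752.
Intercept c from W-1: 237 + 449.66 + 20.91 = 707.58.
At (462, 167): z = −386.9 + 99.8 + 707.58 = 420.5 m.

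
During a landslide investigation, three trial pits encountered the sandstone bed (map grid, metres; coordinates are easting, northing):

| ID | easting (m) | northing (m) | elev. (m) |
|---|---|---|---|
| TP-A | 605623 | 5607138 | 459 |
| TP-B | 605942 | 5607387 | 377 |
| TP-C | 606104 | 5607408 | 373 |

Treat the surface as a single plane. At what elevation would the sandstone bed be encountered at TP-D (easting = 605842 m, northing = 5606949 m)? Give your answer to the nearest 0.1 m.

531.2 m

Let the plane be z = a·easting + b·northing + c.
TP-B−TP-A: 319a + 249b = −82;  TP-C−TP-A: 481a + 270b = −86.
Solving gives a = 0.021582092, b = −0.356966616.
Then c = 459 − a·605623 − b·5607138 = 1988949.47.
At (605842, 5606949): z = 13075.3 − 2001493.6 + 1988949.47 = 531.2 m.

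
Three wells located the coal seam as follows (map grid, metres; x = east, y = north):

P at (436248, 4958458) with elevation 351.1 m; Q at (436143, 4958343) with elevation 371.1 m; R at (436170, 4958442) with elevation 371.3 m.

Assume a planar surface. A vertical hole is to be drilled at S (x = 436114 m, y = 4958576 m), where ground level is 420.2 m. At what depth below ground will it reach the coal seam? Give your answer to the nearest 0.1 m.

23.2 m

Let the plane be z = a·x + b·y + c.
Q−P: −105a − 115b = 20;  R−P: −78a − 16b = 20.2.
Solving gives a = −0.274759945, b = 0.076954733.
Then c = 351.1 − a·436248 − b·4958458 = −261362.23.
At (436114, 4958576): z_contact = −119826.66 + 381585.89 − 261362.23 = 397.00 m.
Depth below ground = 420.2 − 397.00 = 23.2 m.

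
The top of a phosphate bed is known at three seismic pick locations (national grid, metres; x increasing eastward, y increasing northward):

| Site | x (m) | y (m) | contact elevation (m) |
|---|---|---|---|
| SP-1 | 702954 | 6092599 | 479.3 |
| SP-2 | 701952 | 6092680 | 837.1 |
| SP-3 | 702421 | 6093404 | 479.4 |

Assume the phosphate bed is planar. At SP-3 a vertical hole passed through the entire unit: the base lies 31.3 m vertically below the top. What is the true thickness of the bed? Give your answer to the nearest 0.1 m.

Let the plane be z = a·x + b·y + c.
SP-2−SP-1: −1002a + 81b = 357.8;  SP-3−SP-1: −533a + 805b = 0.1.
Solving gives a = −0.37727, b = −0.24967.
|∇z| = √(a²+b²) = 0.45240, so dip δ = arctan(0.45240) = 24.34°.
True thickness = vertical thickness × cos δ = 31.3 × cos 24.34° = 28.5 m.

28.5 m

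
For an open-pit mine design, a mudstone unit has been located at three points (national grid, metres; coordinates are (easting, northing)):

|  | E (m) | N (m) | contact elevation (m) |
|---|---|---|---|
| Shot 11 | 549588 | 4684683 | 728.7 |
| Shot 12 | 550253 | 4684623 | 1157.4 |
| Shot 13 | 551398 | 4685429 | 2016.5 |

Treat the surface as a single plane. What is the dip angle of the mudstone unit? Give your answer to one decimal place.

33.8°

Two edge vectors: Shot 11→Shot 12 = (665, -60, 428.7), Shot 11→Shot 13 = (1810, 746, 1287.8).
Normal n = (Shot 11→Shot 12) × (Shot 11→Shot 13) = (-397078.2, -80440, 604690).
So ∂z/∂E = −n_x/n_z = 0.65666 and ∂z/∂N = −n_y/n_z = 0.13303.
Gradient magnitude |∇z| = √(a² + b²) = √(0.43121 + 0.01770) = 0.67000.
True dip = arctan(0.67000) = 33.8°, dipping toward WSW (azimuth ≈ 259°).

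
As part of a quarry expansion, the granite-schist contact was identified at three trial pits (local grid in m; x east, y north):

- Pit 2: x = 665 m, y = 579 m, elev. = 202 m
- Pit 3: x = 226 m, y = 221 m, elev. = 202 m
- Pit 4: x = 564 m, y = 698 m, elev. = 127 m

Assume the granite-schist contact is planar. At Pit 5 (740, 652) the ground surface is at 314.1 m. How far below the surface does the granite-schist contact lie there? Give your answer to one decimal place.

116.5 m

Two edge vectors: Pit 2→Pit 3 = (-439, -358, 0), Pit 2→Pit 4 = (-101, 119, -75).
Normal n = (Pit 2→Pit 3) × (Pit 2→Pit 4) = (26850, -32925, -88399).
So ∂z/∂x = −n_x/n_z = 0.30374 and ∂z/∂y = −n_y/n_z = −0.37246.
Intercept c from Pit 2: 202 − 201.98 + 215.65 = 215.67.
At (740, 652): z_contact = 224.76 − 242.84 + 215.67 = 197.59 m.
Depth below ground = 314.1 − 197.59 = 116.5 m.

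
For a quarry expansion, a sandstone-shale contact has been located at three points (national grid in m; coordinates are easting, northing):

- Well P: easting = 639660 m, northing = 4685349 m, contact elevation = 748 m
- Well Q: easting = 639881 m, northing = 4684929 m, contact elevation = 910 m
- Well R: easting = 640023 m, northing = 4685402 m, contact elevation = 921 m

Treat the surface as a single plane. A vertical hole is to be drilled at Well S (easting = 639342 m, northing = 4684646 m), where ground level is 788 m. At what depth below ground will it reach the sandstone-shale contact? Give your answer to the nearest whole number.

Let the plane be z = a·easting + b·northing + c.
Well Q−Well P: 221a − 420b = 162;  Well R−Well P: 363a + 53b = 173.
Solving gives a = 0.49488040, b = −0.12531293.
Then c = 748 − a·639660 − b·4685349 = 271327.62.
At (639342, 4684646): z_contact = 316397.8 − 587046.7 + 271327.62 = 678.7 m.
Depth below ground = 788 − 678.7 = 109 m.

109 m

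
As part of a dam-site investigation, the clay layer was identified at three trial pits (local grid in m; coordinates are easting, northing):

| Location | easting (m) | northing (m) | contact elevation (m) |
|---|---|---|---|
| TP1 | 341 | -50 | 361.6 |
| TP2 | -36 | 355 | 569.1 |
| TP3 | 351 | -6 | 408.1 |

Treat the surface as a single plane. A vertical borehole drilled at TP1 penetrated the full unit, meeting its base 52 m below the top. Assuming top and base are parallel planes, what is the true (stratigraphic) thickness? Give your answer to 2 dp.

Let the plane be z = a·easting + b·northing + c.
TP2−TP1: −377a + 405b = 207.5;  TP3−TP1: 10a + 44b = 46.5.
Solving gives a = 0.47013, b = 0.94997.
|∇z| = √(a²+b²) = 1.05994, so dip δ = arctan(1.05994) = 46.67°.
True thickness = vertical thickness × cos δ = 52 × cos 46.67° = 35.68 m.

35.68 m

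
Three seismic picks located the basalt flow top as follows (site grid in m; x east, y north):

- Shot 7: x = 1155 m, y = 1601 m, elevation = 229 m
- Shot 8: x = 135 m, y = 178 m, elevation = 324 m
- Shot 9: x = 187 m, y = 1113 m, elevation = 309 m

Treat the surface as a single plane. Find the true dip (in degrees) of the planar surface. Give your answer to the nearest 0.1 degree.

Let the plane be z = a·x + b·y + c.
Shot 8−Shot 7: −1020a − 1423b = 95;  Shot 9−Shot 7: −968a − 488b = 80.
Solving gives a = −0.07671, b = −0.01178.
Gradient magnitude |∇z| = √(a² + b²) = √(0.00588 + 0.00014) = 0.07761.
True dip = arctan(0.07761) = 4.4°, dipping toward E (azimuth ≈ 081°).

4.4°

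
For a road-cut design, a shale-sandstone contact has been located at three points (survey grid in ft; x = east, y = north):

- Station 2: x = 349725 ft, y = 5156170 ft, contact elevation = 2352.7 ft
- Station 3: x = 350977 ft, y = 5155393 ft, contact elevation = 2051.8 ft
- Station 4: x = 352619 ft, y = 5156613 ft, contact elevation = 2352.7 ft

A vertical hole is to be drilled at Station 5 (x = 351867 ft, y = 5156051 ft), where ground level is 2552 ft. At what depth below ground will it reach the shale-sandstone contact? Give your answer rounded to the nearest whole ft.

Two edge vectors: Station 2→Station 3 = (1252, -777, -300.9), Station 2→Station 4 = (2894, 443, 0).
Normal n = (Station 2→Station 3) × (Station 2→Station 4) = (133298.7, -870804.6, 2803274).
So ∂z/∂x = −n_x/n_z = −0.04755108 and ∂z/∂y = −n_y/n_z = 0.31063842.
Intercept c from Station 2: 2352.7 + 16629.80 − 1601704.49 = −1582721.99.
At (351867, 5156051): z_contact = −16731.7 + 1601667.5 − 1582721.99 = 2213.9 ft.
Depth below ground = 2552 − 2213.9 = 338 ft.

338 ft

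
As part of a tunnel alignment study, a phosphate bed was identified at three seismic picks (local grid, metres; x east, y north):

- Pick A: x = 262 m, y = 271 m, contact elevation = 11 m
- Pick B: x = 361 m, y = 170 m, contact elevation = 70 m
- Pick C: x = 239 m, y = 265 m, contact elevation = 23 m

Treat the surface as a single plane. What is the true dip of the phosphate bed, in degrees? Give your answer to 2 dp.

42.64°

Let the plane be z = a·x + b·y + c.
Pick B−Pick A: 99a − 101b = 59;  Pick C−Pick A: −23a − 6b = 12.
Solving gives a = −0.29414, b = −0.87247.
Gradient magnitude |∇z| = √(a² + b²) = √(0.08652 + 0.76121) = 0.92072.
True dip = arctan(0.92072) = 42.64°, dipping toward NNE (azimuth ≈ 019°).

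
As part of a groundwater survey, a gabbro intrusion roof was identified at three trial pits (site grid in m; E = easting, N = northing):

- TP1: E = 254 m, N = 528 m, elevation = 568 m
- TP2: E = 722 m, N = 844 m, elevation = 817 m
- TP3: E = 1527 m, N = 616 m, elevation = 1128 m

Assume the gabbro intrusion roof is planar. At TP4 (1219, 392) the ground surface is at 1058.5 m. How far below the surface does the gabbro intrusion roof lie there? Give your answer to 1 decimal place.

96.8 m

Let the plane be z = a·E + b·N + c.
TP2−TP1: 468a + 316b = 249;  TP3−TP1: 1273a + 88b = 560.
Solving gives a = 0.429396, b = 0.152034.
Then c = 568 − a·254 − b·528 = 378.66.
At (1219, 392): z_contact = 523.43 + 59.60 + 378.66 = 961.69 m.
Depth below ground = 1058.5 − 961.69 = 96.8 m.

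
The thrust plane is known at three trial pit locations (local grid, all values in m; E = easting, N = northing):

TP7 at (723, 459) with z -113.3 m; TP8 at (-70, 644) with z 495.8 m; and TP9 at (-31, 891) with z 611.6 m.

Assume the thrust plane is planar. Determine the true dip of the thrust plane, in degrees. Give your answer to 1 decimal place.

40.5°

Two edge vectors: TP7→TP8 = (-793, 185, 609.1), TP7→TP9 = (-754, 432, 724.9).
Normal n = (TP7→TP8) × (TP7→TP9) = (-129024.7, 115584.3, -203086).
So ∂z/∂E = −n_x/n_z = −0.63532 and ∂z/∂N = −n_y/n_z = 0.56914.
Gradient magnitude |∇z| = √(a² + b²) = √(0.40363 + 0.32392) = 0.85297.
True dip = arctan(0.85297) = 40.5°, dipping toward SE (azimuth ≈ 132°).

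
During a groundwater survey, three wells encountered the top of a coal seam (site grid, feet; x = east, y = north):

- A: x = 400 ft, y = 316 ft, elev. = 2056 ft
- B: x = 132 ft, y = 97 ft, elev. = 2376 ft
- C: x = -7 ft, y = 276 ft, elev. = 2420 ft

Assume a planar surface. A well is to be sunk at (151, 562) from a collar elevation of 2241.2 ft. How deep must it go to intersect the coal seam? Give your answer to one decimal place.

Let the plane be z = a·x + b·y + c.
B−A: −268a − 219b = 320;  C−A: −407a − 40b = 364.
Solving gives a = −0.85338, b = −0.41687.
Then c = 2056 − a·400 − b·316 = 2529.08.
At (151, 562): z_contact = −128.86 − 234.28 + 2529.08 = 2165.94 ft.
Depth below ground = 2241.2 − 2165.94 = 75.3 ft.

75.3 ft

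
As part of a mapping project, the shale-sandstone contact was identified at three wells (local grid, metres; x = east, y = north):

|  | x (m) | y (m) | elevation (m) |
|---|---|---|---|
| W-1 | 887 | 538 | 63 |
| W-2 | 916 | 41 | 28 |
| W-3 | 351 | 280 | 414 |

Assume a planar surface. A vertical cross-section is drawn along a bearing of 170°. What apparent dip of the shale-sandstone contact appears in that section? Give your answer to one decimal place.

8.4°

Two edge vectors: W-1→W-2 = (29, -497, -35), W-1→W-3 = (-536, -258, 351).
Normal n = (W-1→W-2) × (W-1→W-3) = (-183477, 8581, -273874).
So ∂z/∂x = −n_x/n_z = −0.66993 and ∂z/∂y = −n_y/n_z = 0.03133.
Unit vector along 170° is (sin 170°, cos 170°) = (0.1736, -0.9848).
Slope in that direction = a·(0.1736) + b·(-0.9848) = −0.14719.
Apparent dip = arctan|0.14719| = 8.4° (true dip is 33.8°, so apparent ≤ true as expected).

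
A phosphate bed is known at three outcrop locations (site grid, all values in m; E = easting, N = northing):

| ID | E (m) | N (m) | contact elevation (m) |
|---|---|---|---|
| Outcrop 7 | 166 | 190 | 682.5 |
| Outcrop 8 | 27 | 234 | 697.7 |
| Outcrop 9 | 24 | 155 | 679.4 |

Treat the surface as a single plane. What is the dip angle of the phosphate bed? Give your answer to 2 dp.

13.26°

Two edge vectors: Outcrop 7→Outcrop 8 = (-139, 44, 15.2), Outcrop 7→Outcrop 9 = (-142, -35, -3.1).
Normal n = (Outcrop 7→Outcrop 8) × (Outcrop 7→Outcrop 9) = (395.6, -2589.3, 11113).
So ∂z/∂E = −n_x/n_z = −0.03560 and ∂z/∂N = −n_y/n_z = 0.23300.
Gradient magnitude |∇z| = √(a² + b²) = √(0.00127 + 0.05429) = 0.23570.
True dip = arctan(0.23570) = 13.26°, dipping toward S (azimuth ≈ 171°).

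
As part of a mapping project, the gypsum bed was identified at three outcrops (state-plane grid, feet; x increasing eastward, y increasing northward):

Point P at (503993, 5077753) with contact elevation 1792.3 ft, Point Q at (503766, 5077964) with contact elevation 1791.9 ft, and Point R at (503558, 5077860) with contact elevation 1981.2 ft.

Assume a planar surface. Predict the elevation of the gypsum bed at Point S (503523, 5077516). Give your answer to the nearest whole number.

Let the plane be z = a·x + b·y + c.
Point Q−Point P: −227a + 211b = −0.4;  Point R−Point P: −435a + 107b = 188.9.
Solving gives a = −0.59115651, b = −0.63787928.
Then c = 1792.3 − a·503993 − b·5077753 = 3538724.48.
At (503523, 5077516): z = −297660.9 − 3238842.3 + 3538724.48 = 2221.3 ft.

2221 ft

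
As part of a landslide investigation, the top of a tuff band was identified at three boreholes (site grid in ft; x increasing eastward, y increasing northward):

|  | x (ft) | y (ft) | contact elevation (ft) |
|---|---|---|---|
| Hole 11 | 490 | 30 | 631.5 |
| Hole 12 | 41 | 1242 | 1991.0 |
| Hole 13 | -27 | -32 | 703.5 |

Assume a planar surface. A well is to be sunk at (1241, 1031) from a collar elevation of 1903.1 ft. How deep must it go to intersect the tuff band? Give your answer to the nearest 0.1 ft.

442.9 ft

Two edge vectors: Hole 11→Hole 12 = (-449, 1212, 1359.5), Hole 11→Hole 13 = (-517, -62, 72).
Normal n = (Hole 11→Hole 12) × (Hole 11→Hole 13) = (171553, -670533.5, 654442).
So ∂z/∂x = −n_x/n_z = −0.262136 and ∂z/∂y = −n_y/n_z = 1.024588.
Intercept c from Hole 11: 631.5 + 128.45 − 30.74 = 729.21.
At (1241, 1031): z_contact = −325.31 + 1056.35 + 729.21 = 1460.25 ft.
Depth below ground = 1903.1 − 1460.25 = 442.9 ft.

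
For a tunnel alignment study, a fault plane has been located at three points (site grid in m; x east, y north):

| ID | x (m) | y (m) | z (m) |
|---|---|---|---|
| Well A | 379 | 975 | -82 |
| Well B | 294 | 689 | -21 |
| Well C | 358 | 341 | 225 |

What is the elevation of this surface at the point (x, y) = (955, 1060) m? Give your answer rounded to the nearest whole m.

Two edge vectors: Well A→Well B = (-85, -286, 61), Well A→Well C = (-21, -634, 307).
Normal n = (Well A→Well B) × (Well A→Well C) = (-49128, 24814, 47884).
So ∂z/∂x = −n_x/n_z = 1.02598 and ∂z/∂y = −n_y/n_z = −0.51821.
Intercept c from Well A: -82 − 388.85 + 505.26 = 34.41.
At (955, 1060): z = 979.8 − 549.3 + 34.41 = 464.9 m.

465 m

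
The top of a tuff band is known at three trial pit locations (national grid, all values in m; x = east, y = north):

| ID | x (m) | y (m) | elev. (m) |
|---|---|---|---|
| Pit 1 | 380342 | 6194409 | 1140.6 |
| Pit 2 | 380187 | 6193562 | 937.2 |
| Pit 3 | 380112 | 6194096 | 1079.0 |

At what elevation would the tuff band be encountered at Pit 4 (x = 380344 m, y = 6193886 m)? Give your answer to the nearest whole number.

Let the plane be z = a·x + b·y + c.
Pit 2−Pit 1: −155a − 847b = −203.4;  Pit 3−Pit 1: −230a − 313b = −61.6.
Solving gives a = −0.07853310, b = 0.25451314.
Then c = 1140.6 − a·380342 − b·6194409 = −1545548.46.
At (380344, 6193886): z = −29869.6 + 1576425.4 − 1545548.46 = 1007.3 m.

1007 m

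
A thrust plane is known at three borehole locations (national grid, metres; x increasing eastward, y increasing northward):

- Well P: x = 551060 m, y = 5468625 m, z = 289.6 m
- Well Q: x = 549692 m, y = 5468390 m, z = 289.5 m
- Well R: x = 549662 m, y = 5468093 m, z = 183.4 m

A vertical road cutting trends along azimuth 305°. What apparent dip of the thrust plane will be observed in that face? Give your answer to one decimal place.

Let the plane be z = a·x + b·y + c.
Well Q−Well P: −1368a − 235b = −0.1;  Well R−Well P: −1398a − 532b = −106.2.
Solving gives a = −0.06238, b = 0.36354.
Unit vector along 305° is (sin 305°, cos 305°) = (-0.8192, 0.5736).
Slope in that direction = a·(-0.8192) + b·(0.5736) = 0.25961.
Apparent dip = arctan|0.25961| = 14.6° (true dip is 20.2°, so apparent ≤ true as expected).

14.6°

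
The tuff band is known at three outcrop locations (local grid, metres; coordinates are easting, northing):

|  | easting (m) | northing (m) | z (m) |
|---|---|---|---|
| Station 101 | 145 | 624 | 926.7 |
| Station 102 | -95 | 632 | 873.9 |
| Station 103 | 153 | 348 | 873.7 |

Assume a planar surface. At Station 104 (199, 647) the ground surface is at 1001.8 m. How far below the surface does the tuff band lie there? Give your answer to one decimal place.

58.3 m

Two edge vectors: Station 101→Station 102 = (-240, 8, -52.8), Station 101→Station 103 = (8, -276, -53).
Normal n = (Station 101→Station 102) × (Station 101→Station 103) = (-14996.8, -13142.4, 66176).
So ∂z/∂easting = −n_x/n_z = 0.22662 and ∂z/∂northing = −n_y/n_z = 0.19860.
Intercept c from Station 101: 926.7 − 32.86 − 123.92 = 769.92.
At (199, 647): z_contact = 45.10 + 128.49 + 769.92 = 943.51 m.
Depth below ground = 1001.8 − 943.51 = 58.3 m.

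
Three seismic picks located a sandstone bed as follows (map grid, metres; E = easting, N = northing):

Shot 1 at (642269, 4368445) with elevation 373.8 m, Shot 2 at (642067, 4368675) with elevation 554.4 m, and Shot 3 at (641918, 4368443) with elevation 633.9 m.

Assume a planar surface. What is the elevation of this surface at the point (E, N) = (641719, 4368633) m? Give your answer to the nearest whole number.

Let the plane be z = a·E + b·N + c.
Shot 2−Shot 1: −202a + 230b = 180.6;  Shot 3−Shot 1: −351a − 2b = 260.1.
Solving gives a = −0.74178766, b = 0.13373432.
Then c = 373.8 − a·642269 − b·4368445 = −107409.99.
At (641719, 4368633): z = −476019.2 + 584236.1 − 107409.99 = 806.9 m.

807 m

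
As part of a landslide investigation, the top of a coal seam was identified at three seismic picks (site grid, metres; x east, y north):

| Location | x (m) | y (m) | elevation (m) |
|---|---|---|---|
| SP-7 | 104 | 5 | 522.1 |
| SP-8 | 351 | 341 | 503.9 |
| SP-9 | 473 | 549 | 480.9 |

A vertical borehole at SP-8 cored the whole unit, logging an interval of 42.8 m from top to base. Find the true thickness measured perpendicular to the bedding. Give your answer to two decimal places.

38.20 m

Two edge vectors: SP-7→SP-8 = (247, 336, -18.2), SP-7→SP-9 = (369, 544, -41.2).
Normal n = (SP-7→SP-8) × (SP-7→SP-9) = (-3942.4, 3460.6, 10384).
So ∂z/∂x = −n_x/n_z = 0.37966 and ∂z/∂y = −n_y/n_z = −0.33326.
|∇z| = √(a²+b²) = 0.50518, so dip δ = arctan(0.50518) = 26.80°.
True thickness = vertical thickness × cos δ = 42.8 × cos 26.80° = 38.20 m.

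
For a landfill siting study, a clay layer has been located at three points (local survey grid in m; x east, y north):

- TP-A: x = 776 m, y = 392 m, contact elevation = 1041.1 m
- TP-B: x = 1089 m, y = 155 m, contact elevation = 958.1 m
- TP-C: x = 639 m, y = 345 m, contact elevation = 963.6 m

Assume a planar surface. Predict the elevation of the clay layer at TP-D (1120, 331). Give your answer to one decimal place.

1100.5 m

Two edge vectors: TP-A→TP-B = (313, -237, -83), TP-A→TP-C = (-137, -47, -77.5).
Normal n = (TP-A→TP-B) × (TP-A→TP-C) = (14466.5, 35628.5, -47180).
So ∂z/∂x = −n_x/n_z = 0.306624 and ∂z/∂y = −n_y/n_z = 0.755161.
Intercept c from TP-A: 1041.1 − 237.94 − 296.02 = 507.14.
At (1120, 331): z = 343.4 + 250.0 + 507.14 = 1100.5 m.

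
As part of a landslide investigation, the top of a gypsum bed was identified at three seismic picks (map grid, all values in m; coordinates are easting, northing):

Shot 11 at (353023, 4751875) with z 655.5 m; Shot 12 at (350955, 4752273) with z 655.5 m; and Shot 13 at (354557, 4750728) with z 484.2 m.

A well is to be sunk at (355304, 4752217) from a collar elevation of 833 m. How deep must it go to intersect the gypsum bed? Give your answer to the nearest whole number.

Let the plane be z = a·easting + b·northing + c.
Shot 12−Shot 11: −2068a + 398b = 0;  Shot 13−Shot 11: 1534a − 1147b = −171.3.
Solving gives a = 0.03870496, b = 0.20111021.
Then c = 655.5 − a·353023 − b·4751875 = −968658.84.
At (355304, 4752217): z_contact = 13752.0 + 955719.4 − 968658.84 = 812.6 m.
Depth below ground = 833 − 812.6 = 20 m.

20 m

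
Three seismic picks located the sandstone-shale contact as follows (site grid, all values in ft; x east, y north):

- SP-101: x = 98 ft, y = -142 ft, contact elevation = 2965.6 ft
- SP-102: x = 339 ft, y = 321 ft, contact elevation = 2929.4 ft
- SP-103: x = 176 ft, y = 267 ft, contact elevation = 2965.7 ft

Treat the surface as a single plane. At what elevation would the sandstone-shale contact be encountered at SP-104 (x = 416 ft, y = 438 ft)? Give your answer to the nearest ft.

Two edge vectors: SP-101→SP-102 = (241, 463, -36.2), SP-101→SP-103 = (78, 409, 0.1).
Normal n = (SP-101→SP-102) × (SP-101→SP-103) = (14852.1, -2847.7, 62455).
So ∂z/∂x = −n_x/n_z = −0.23780 and ∂z/∂y = −n_y/n_z = 0.04560.
Intercept c from SP-101: 2965.6 + 23.30 + 6.47 = 2995.38.
At (416, 438): z = −98.9 + 20.0 + 2995.38 = 2916.4 ft.

2916 ft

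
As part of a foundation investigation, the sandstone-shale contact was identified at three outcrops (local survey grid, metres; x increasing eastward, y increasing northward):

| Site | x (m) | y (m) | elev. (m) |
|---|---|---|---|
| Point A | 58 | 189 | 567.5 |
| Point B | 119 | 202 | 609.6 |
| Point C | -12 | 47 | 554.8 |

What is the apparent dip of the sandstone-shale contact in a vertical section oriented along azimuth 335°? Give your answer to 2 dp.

29.72°

Two edge vectors: Point A→Point B = (61, 13, 42.1), Point A→Point C = (-70, -142, -12.7).
Normal n = (Point A→Point B) × (Point A→Point C) = (5813.1, -2172.3, -7752).
So ∂z/∂x = −n_x/n_z = 0.74988 and ∂z/∂y = −n_y/n_z = −0.28022.
Unit vector along 335° is (sin 335°, cos 335°) = (-0.4226, 0.9063).
Slope in that direction = a·(-0.4226) + b·(0.9063) = −0.57088.
Apparent dip = arctan|0.57088| = 29.72° (true dip is 38.7°, so apparent ≤ true as expected).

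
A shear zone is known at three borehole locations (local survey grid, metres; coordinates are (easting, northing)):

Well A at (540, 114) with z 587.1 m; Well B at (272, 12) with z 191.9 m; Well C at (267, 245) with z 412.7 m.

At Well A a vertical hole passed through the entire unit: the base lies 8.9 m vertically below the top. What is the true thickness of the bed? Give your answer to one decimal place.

Two edge vectors: Well A→Well B = (-268, -102, -395.2), Well A→Well C = (-273, 131, -174.4).
Normal n = (Well A→Well B) × (Well A→Well C) = (69560, 61150.4, -62954).
So ∂z/∂E = −n_x/n_z = 1.10493 and ∂z/∂N = −n_y/n_z = 0.97135.
|∇z| = √(a²+b²) = 1.47119, so dip δ = arctan(1.47119) = 55.80°.
True thickness = vertical thickness × cos δ = 8.9 × cos 55.80° = 5.0 m.

5.0 m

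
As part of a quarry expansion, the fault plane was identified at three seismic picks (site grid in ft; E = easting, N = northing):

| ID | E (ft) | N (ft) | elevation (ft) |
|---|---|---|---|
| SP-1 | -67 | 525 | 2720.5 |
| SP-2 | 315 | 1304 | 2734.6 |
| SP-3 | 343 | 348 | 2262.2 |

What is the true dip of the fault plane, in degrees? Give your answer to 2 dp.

Two edge vectors: SP-1→SP-2 = (382, 779, 14.1), SP-1→SP-3 = (410, -177, -458.3).
Normal n = (SP-1→SP-2) × (SP-1→SP-3) = (-354520, 180851.6, -387004).
So ∂z/∂E = −n_x/n_z = −0.91606 and ∂z/∂N = −n_y/n_z = 0.46731.
Gradient magnitude |∇z| = √(a² + b²) = √(0.83917 + 0.21838) = 1.02837.
True dip = arctan(1.02837) = 45.80°, dipping toward ESE (azimuth ≈ 117°).

45.80°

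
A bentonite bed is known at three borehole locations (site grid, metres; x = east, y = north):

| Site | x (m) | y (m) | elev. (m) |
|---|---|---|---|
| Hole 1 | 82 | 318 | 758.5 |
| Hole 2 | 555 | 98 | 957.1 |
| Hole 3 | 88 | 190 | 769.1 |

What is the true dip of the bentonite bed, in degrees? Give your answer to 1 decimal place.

Let the plane be z = a·x + b·y + c.
Hole 2−Hole 1: 473a − 220b = 198.6;  Hole 3−Hole 1: 6a − 128b = 10.6.
Solving gives a = 0.38986, b = −0.06454.
Gradient magnitude |∇z| = √(a² + b²) = √(0.15199 + 0.00417) = 0.39516.
True dip = arctan(0.39516) = 21.6°, dipping toward W (azimuth ≈ 279°).

21.6°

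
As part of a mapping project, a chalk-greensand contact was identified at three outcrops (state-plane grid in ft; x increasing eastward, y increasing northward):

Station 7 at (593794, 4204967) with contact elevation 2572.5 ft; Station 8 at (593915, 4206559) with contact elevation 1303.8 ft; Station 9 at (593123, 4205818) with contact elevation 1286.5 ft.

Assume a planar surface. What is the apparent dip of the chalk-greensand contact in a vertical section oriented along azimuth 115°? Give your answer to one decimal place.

Let the plane be z = a·x + b·y + c.
Station 8−Station 7: 121a + 1592b = −1268.7;  Station 9−Station 7: −671a + 851b = −1286.
Solving gives a = 0.82620, b = −0.85972.
Unit vector along 115° is (sin 115°, cos 115°) = (0.9063, -0.4226).
Slope in that direction = a·(0.9063) + b·(-0.4226) = 1.11212.
Apparent dip = arctan|1.11212| = 48.0° (true dip is 50.0°, so apparent ≤ true as expected).

48.0°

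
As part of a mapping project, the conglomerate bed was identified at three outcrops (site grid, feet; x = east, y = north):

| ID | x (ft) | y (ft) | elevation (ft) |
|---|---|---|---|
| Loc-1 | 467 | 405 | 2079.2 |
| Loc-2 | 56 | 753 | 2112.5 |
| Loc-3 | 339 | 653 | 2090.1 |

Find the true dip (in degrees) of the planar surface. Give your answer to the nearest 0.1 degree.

4.5°

Let the plane be z = a·x + b·y + c.
Loc-2−Loc-1: −411a + 348b = 33.3;  Loc-3−Loc-1: −128a + 248b = 10.9.
Solving gives a = −0.07781, b = 0.00379.
Gradient magnitude |∇z| = √(a² + b²) = √(0.00605 + 0.00001) = 0.07790.
True dip = arctan(0.07790) = 4.5°, dipping toward E (azimuth ≈ 093°).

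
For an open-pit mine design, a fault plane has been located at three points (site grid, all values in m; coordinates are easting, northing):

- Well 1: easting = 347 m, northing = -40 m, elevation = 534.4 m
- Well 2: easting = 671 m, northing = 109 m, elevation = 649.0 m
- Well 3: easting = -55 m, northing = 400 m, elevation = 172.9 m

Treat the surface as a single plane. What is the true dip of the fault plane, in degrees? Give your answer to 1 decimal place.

Two edge vectors: Well 1→Well 2 = (324, 149, 114.6), Well 1→Well 3 = (-402, 440, -361.5).
Normal n = (Well 1→Well 2) × (Well 1→Well 3) = (-104287.5, 71056.8, 202458).
So ∂z/∂easting = −n_x/n_z = 0.51511 and ∂z/∂northing = −n_y/n_z = −0.35097.
Gradient magnitude |∇z| = √(a² + b²) = √(0.26534 + 0.12318) = 0.62331.
True dip = arctan(0.62331) = 31.9°, dipping toward NW (azimuth ≈ 304°).

31.9°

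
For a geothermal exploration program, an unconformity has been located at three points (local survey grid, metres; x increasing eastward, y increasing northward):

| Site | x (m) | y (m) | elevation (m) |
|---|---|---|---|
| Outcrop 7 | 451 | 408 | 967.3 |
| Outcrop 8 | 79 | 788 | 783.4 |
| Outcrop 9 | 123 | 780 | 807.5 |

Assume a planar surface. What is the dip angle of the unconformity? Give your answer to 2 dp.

Two edge vectors: Outcrop 7→Outcrop 8 = (-372, 380, -183.9), Outcrop 7→Outcrop 9 = (-328, 372, -159.8).
Normal n = (Outcrop 7→Outcrop 8) × (Outcrop 7→Outcrop 9) = (7686.8, 873.6, -13744).
So ∂z/∂x = −n_x/n_z = 0.55928 and ∂z/∂y = −n_y/n_z = 0.06356.
Gradient magnitude |∇z| = √(a² + b²) = √(0.31280 + 0.00404) = 0.56288.
True dip = arctan(0.56288) = 29.37°, dipping toward W (azimuth ≈ 264°).

29.37°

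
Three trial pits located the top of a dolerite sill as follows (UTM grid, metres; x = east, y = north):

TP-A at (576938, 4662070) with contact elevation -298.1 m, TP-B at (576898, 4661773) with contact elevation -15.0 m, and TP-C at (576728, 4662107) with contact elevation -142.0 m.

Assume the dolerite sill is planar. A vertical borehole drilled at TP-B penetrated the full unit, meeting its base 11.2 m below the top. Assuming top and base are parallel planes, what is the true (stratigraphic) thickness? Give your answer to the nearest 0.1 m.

7.1 m

Two edge vectors: TP-A→TP-B = (-40, -297, 283.1), TP-A→TP-C = (-210, 37, 156.1).
Normal n = (TP-A→TP-B) × (TP-A→TP-C) = (-56836.4, -53207, -63850).
So ∂z/∂x = −n_x/n_z = −0.89016 and ∂z/∂y = −n_y/n_z = −0.83331.
|∇z| = √(a²+b²) = 1.21934, so dip δ = arctan(1.21934) = 50.64°.
True thickness = vertical thickness × cos δ = 11.2 × cos 50.64° = 7.1 m.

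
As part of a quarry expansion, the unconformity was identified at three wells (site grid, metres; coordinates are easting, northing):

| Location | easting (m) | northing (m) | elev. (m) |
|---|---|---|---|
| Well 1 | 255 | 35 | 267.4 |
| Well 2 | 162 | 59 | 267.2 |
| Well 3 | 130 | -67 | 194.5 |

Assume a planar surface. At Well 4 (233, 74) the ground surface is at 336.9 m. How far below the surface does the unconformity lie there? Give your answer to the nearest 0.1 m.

Two edge vectors: Well 1→Well 2 = (-93, 24, -0.2), Well 1→Well 3 = (-125, -102, -72.9).
Normal n = (Well 1→Well 2) × (Well 1→Well 3) = (-1770, -6754.7, 12486).
So ∂z/∂easting = −n_x/n_z = 0.14176 and ∂z/∂northing = −n_y/n_z = 0.54098.
Intercept c from Well 1: 267.4 − 36.15 − 18.93 = 212.32.
At (233, 74): z_contact = 33.03 + 40.03 + 212.32 = 285.38 m.
Depth below ground = 336.9 − 285.38 = 51.5 m.

51.5 m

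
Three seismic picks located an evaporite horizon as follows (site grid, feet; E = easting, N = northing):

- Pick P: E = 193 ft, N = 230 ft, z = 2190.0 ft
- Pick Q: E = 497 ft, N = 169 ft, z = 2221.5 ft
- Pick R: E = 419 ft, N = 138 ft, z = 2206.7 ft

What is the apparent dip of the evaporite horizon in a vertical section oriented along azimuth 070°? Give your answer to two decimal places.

9.86°

Two edge vectors: Pick P→Pick Q = (304, -61, 31.5), Pick P→Pick R = (226, -92, 16.7).
Normal n = (Pick P→Pick Q) × (Pick P→Pick R) = (1879.3, 2042.2, -14182).
So ∂z/∂E = −n_x/n_z = 0.13251 and ∂z/∂N = −n_y/n_z = 0.14400.
Unit vector along 070° is (sin 70°, cos 70°) = (0.9397, 0.3420).
Slope in that direction = a·(0.9397) + b·(0.3420) = 0.17377.
Apparent dip = arctan|0.17377| = 9.86° (true dip is 11.1°, so apparent ≤ true as expected).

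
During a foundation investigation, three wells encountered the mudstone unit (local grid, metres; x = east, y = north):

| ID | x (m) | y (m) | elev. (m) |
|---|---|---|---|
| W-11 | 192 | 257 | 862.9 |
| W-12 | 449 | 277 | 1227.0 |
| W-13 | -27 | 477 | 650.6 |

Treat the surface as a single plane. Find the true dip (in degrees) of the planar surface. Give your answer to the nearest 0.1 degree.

55.3°

Two edge vectors: W-11→W-12 = (257, 20, 364.1), W-11→W-13 = (-219, 220, -212.3).
Normal n = (W-11→W-12) × (W-11→W-13) = (-84348, -25176.8, 60920).
So ∂z/∂x = −n_x/n_z = 1.38457 and ∂z/∂y = −n_y/n_z = 0.41328.
Gradient magnitude |∇z| = √(a² + b²) = √(1.91703 + 0.17080) = 1.44493.
True dip = arctan(1.44493) = 55.3°, dipping toward WSW (azimuth ≈ 253°).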